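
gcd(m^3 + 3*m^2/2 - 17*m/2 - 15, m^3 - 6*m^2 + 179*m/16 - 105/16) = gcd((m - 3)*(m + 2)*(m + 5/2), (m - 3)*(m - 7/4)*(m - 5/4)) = m - 3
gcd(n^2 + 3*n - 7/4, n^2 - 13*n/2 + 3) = n - 1/2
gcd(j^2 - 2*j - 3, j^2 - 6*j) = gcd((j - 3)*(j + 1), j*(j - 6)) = 1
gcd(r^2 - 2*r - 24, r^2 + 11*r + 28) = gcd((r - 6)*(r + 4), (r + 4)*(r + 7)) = r + 4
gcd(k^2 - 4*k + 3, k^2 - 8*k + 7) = k - 1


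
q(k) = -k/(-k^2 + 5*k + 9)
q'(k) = -k*(2*k - 5)/(-k^2 + 5*k + 9)^2 - 1/(-k^2 + 5*k + 9) = (k^2 - k*(2*k - 5) - 5*k - 9)/(-k^2 + 5*k + 9)^2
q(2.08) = -0.14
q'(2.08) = -0.06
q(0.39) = -0.04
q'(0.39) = -0.08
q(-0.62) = 0.11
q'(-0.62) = -0.31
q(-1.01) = 0.34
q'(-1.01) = -1.17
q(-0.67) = 0.13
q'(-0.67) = -0.35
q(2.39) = -0.16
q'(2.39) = -0.06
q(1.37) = -0.10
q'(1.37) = -0.06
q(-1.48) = -2.51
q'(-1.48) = -32.10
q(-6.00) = -0.11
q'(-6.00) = -0.01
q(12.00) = 0.16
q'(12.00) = -0.03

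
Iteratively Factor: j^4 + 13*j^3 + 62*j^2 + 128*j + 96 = (j + 4)*(j^3 + 9*j^2 + 26*j + 24) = (j + 3)*(j + 4)*(j^2 + 6*j + 8) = (j + 3)*(j + 4)^2*(j + 2)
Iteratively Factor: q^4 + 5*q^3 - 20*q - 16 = (q + 2)*(q^3 + 3*q^2 - 6*q - 8) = (q + 2)*(q + 4)*(q^2 - q - 2) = (q + 1)*(q + 2)*(q + 4)*(q - 2)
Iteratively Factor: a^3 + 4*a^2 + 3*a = (a + 3)*(a^2 + a) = (a + 1)*(a + 3)*(a)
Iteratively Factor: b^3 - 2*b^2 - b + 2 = (b + 1)*(b^2 - 3*b + 2) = (b - 2)*(b + 1)*(b - 1)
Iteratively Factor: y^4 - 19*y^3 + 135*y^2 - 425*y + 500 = (y - 5)*(y^3 - 14*y^2 + 65*y - 100) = (y - 5)^2*(y^2 - 9*y + 20) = (y - 5)^3*(y - 4)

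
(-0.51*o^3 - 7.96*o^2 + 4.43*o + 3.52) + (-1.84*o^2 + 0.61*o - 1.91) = -0.51*o^3 - 9.8*o^2 + 5.04*o + 1.61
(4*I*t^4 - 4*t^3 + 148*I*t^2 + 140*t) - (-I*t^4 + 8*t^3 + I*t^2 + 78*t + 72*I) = 5*I*t^4 - 12*t^3 + 147*I*t^2 + 62*t - 72*I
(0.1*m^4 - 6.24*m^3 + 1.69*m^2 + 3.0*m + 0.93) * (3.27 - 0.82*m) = -0.082*m^5 + 5.4438*m^4 - 21.7906*m^3 + 3.0663*m^2 + 9.0474*m + 3.0411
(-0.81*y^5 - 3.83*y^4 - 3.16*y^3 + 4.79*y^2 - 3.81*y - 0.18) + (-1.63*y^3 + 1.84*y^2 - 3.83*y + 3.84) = -0.81*y^5 - 3.83*y^4 - 4.79*y^3 + 6.63*y^2 - 7.64*y + 3.66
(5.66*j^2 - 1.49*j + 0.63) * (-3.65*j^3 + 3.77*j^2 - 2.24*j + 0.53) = -20.659*j^5 + 26.7767*j^4 - 20.5952*j^3 + 8.7125*j^2 - 2.2009*j + 0.3339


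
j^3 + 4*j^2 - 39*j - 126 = (j - 6)*(j + 3)*(j + 7)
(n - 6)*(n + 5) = n^2 - n - 30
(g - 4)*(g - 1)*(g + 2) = g^3 - 3*g^2 - 6*g + 8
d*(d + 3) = d^2 + 3*d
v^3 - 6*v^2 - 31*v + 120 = (v - 8)*(v - 3)*(v + 5)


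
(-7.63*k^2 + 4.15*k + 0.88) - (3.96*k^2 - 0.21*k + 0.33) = -11.59*k^2 + 4.36*k + 0.55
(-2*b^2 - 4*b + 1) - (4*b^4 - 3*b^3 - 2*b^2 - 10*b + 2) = -4*b^4 + 3*b^3 + 6*b - 1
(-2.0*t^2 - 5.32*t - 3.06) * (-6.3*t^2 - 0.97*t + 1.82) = 12.6*t^4 + 35.456*t^3 + 20.7984*t^2 - 6.7142*t - 5.5692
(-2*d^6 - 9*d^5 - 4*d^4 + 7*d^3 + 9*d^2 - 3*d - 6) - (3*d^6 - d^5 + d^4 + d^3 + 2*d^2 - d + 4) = -5*d^6 - 8*d^5 - 5*d^4 + 6*d^3 + 7*d^2 - 2*d - 10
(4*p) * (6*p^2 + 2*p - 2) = 24*p^3 + 8*p^2 - 8*p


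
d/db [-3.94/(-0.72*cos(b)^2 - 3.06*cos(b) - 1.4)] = (5.6736*cos(b) + 12.0564)*sin(b)/(0.72*cos(b)^2 + 3.06*cos(b) + 1.4)^2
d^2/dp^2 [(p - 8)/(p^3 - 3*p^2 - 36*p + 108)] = 6*(3*(p - 8)*(-p^2 + 2*p + 12)^2 + (-p^2 + 2*p - (p - 8)*(p - 1) + 12)*(p^3 - 3*p^2 - 36*p + 108))/(p^3 - 3*p^2 - 36*p + 108)^3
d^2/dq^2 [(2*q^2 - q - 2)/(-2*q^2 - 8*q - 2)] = 3*(3*q^3 + 4*q^2 + 7*q + 8)/(q^6 + 12*q^5 + 51*q^4 + 88*q^3 + 51*q^2 + 12*q + 1)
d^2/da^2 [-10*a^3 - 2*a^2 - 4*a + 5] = -60*a - 4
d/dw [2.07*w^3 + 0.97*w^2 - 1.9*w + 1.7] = 6.21*w^2 + 1.94*w - 1.9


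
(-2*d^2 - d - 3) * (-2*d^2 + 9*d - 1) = 4*d^4 - 16*d^3 - d^2 - 26*d + 3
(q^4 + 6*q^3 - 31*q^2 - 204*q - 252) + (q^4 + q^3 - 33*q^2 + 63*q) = 2*q^4 + 7*q^3 - 64*q^2 - 141*q - 252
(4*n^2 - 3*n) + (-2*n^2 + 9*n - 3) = 2*n^2 + 6*n - 3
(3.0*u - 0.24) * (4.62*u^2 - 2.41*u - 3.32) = 13.86*u^3 - 8.3388*u^2 - 9.3816*u + 0.7968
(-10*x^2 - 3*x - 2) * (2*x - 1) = -20*x^3 + 4*x^2 - x + 2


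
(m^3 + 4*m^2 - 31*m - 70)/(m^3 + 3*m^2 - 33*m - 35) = (m + 2)/(m + 1)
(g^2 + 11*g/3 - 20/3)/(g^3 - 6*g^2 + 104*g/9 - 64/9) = 3*(g + 5)/(3*g^2 - 14*g + 16)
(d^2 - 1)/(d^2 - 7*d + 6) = (d + 1)/(d - 6)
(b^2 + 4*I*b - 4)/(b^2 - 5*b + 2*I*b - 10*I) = (b + 2*I)/(b - 5)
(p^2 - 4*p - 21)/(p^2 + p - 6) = (p - 7)/(p - 2)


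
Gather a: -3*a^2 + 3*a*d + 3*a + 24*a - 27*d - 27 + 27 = -3*a^2 + a*(3*d + 27) - 27*d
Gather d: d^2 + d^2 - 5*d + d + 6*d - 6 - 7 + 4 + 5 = 2*d^2 + 2*d - 4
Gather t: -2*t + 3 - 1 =2 - 2*t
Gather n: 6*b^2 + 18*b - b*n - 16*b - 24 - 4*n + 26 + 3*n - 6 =6*b^2 + 2*b + n*(-b - 1) - 4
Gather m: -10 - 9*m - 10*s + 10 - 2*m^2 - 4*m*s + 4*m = -2*m^2 + m*(-4*s - 5) - 10*s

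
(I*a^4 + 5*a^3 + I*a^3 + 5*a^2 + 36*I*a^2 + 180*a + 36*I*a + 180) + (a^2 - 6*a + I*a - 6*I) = I*a^4 + 5*a^3 + I*a^3 + 6*a^2 + 36*I*a^2 + 174*a + 37*I*a + 180 - 6*I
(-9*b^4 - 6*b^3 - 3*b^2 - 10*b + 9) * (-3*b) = 27*b^5 + 18*b^4 + 9*b^3 + 30*b^2 - 27*b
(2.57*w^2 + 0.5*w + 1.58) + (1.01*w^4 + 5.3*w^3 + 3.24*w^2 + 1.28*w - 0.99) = 1.01*w^4 + 5.3*w^3 + 5.81*w^2 + 1.78*w + 0.59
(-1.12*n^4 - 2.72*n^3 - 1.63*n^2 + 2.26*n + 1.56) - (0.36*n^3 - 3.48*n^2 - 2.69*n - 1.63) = -1.12*n^4 - 3.08*n^3 + 1.85*n^2 + 4.95*n + 3.19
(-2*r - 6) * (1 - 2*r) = 4*r^2 + 10*r - 6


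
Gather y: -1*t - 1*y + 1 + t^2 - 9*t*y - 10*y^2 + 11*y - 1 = t^2 - t - 10*y^2 + y*(10 - 9*t)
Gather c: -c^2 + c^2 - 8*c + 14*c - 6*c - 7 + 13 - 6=0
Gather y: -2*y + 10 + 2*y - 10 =0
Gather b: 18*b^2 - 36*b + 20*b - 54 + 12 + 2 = 18*b^2 - 16*b - 40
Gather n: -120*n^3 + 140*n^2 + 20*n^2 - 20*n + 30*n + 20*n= -120*n^3 + 160*n^2 + 30*n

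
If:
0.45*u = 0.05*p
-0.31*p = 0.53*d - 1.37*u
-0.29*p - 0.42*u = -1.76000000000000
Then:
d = -1.56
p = 5.23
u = 0.58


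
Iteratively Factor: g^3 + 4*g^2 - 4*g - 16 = (g + 2)*(g^2 + 2*g - 8) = (g - 2)*(g + 2)*(g + 4)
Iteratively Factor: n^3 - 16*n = (n - 4)*(n^2 + 4*n) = n*(n - 4)*(n + 4)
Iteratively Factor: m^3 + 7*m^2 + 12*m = (m + 3)*(m^2 + 4*m) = m*(m + 3)*(m + 4)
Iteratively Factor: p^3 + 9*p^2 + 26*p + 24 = (p + 3)*(p^2 + 6*p + 8) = (p + 3)*(p + 4)*(p + 2)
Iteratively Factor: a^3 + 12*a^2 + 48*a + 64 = (a + 4)*(a^2 + 8*a + 16) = (a + 4)^2*(a + 4)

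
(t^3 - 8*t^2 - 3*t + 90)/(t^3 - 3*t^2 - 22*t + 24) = (t^2 - 2*t - 15)/(t^2 + 3*t - 4)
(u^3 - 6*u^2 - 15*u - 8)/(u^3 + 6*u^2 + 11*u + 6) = (u^2 - 7*u - 8)/(u^2 + 5*u + 6)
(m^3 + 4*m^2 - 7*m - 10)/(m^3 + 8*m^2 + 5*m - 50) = (m + 1)/(m + 5)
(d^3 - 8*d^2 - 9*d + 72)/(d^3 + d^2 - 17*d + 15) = (d^2 - 5*d - 24)/(d^2 + 4*d - 5)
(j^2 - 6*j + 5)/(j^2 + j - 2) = (j - 5)/(j + 2)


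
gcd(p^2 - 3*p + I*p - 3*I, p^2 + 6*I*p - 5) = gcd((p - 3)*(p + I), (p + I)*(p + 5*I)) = p + I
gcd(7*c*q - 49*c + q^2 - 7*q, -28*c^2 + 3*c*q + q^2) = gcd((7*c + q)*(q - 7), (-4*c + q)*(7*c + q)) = 7*c + q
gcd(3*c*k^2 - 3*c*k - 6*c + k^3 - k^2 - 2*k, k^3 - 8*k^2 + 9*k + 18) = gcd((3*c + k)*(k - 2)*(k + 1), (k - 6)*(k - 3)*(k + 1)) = k + 1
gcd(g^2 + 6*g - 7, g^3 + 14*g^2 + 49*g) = g + 7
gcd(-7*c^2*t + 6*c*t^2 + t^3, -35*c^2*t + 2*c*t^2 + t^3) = 7*c*t + t^2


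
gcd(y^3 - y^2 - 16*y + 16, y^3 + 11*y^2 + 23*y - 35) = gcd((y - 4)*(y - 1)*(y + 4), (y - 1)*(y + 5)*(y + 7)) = y - 1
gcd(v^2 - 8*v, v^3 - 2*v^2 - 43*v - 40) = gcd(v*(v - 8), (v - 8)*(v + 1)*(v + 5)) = v - 8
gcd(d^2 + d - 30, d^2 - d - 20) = d - 5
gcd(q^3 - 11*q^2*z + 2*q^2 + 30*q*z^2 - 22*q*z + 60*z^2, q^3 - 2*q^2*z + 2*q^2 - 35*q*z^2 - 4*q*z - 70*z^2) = q + 2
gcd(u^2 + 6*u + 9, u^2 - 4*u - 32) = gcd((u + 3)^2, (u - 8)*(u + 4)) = 1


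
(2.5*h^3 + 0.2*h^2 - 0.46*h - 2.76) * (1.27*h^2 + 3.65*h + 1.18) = 3.175*h^5 + 9.379*h^4 + 3.0958*h^3 - 4.9482*h^2 - 10.6168*h - 3.2568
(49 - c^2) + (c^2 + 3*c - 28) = 3*c + 21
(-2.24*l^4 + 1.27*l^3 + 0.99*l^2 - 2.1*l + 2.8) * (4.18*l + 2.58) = -9.3632*l^5 - 0.470600000000001*l^4 + 7.4148*l^3 - 6.2238*l^2 + 6.286*l + 7.224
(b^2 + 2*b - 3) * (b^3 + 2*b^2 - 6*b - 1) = b^5 + 4*b^4 - 5*b^3 - 19*b^2 + 16*b + 3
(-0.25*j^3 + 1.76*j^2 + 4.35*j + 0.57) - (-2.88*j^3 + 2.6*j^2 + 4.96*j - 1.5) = 2.63*j^3 - 0.84*j^2 - 0.61*j + 2.07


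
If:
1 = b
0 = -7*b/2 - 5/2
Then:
No Solution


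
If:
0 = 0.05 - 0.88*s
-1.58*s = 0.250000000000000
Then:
No Solution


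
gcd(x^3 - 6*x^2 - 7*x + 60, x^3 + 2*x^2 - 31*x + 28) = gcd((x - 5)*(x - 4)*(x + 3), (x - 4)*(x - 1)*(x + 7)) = x - 4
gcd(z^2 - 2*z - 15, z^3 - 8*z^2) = 1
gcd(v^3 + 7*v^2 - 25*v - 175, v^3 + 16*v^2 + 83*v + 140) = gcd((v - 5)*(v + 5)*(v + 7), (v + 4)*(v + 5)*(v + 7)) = v^2 + 12*v + 35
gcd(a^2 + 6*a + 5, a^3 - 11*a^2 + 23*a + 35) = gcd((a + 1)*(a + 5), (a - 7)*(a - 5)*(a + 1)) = a + 1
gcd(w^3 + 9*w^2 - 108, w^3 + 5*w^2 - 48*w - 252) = w^2 + 12*w + 36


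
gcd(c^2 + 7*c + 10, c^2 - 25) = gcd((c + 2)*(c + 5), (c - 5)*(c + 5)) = c + 5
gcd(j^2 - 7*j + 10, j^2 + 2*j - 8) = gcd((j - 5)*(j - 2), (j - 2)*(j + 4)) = j - 2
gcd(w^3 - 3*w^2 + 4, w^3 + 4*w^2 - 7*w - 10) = w^2 - w - 2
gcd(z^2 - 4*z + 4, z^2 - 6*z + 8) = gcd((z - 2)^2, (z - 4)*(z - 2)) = z - 2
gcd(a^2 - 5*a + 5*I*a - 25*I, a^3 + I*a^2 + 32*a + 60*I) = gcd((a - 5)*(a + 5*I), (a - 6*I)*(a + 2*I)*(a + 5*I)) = a + 5*I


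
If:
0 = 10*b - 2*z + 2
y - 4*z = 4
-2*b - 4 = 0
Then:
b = -2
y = -32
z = -9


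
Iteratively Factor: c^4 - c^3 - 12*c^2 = (c + 3)*(c^3 - 4*c^2) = c*(c + 3)*(c^2 - 4*c) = c^2*(c + 3)*(c - 4)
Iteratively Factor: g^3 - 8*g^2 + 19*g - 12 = (g - 4)*(g^2 - 4*g + 3) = (g - 4)*(g - 3)*(g - 1)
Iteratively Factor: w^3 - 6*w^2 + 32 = (w - 4)*(w^2 - 2*w - 8) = (w - 4)*(w + 2)*(w - 4)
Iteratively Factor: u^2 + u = (u)*(u + 1)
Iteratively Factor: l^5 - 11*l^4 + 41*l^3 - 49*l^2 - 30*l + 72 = (l - 3)*(l^4 - 8*l^3 + 17*l^2 + 2*l - 24) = (l - 3)*(l - 2)*(l^3 - 6*l^2 + 5*l + 12) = (l - 3)^2*(l - 2)*(l^2 - 3*l - 4) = (l - 4)*(l - 3)^2*(l - 2)*(l + 1)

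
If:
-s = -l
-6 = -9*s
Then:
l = 2/3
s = 2/3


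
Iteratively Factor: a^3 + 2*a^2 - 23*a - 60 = (a + 4)*(a^2 - 2*a - 15) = (a - 5)*(a + 4)*(a + 3)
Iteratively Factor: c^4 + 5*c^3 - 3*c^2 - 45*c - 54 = (c + 2)*(c^3 + 3*c^2 - 9*c - 27) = (c + 2)*(c + 3)*(c^2 - 9) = (c + 2)*(c + 3)^2*(c - 3)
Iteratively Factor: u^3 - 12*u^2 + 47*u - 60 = (u - 3)*(u^2 - 9*u + 20) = (u - 4)*(u - 3)*(u - 5)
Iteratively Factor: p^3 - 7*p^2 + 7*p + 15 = (p - 5)*(p^2 - 2*p - 3) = (p - 5)*(p + 1)*(p - 3)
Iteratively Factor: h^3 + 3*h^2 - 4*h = (h + 4)*(h^2 - h) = (h - 1)*(h + 4)*(h)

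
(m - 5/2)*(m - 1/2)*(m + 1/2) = m^3 - 5*m^2/2 - m/4 + 5/8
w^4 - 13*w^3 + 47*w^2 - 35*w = w*(w - 7)*(w - 5)*(w - 1)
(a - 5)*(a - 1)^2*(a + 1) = a^4 - 6*a^3 + 4*a^2 + 6*a - 5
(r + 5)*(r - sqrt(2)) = r^2 - sqrt(2)*r + 5*r - 5*sqrt(2)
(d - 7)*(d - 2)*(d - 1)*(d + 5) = d^4 - 5*d^3 - 27*d^2 + 101*d - 70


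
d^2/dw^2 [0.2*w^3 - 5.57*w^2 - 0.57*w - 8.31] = 1.2*w - 11.14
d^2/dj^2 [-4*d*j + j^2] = 2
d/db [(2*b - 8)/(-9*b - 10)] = -92/(9*b + 10)^2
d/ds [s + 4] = 1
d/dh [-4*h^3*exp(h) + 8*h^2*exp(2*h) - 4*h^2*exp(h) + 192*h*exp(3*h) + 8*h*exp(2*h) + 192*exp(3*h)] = 4*(-h^3 + 4*h^2*exp(h) - 4*h^2 + 144*h*exp(2*h) + 8*h*exp(h) - 2*h + 192*exp(2*h) + 2*exp(h))*exp(h)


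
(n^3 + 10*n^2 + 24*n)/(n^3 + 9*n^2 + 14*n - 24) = n/(n - 1)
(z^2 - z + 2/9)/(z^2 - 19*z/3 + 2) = (z - 2/3)/(z - 6)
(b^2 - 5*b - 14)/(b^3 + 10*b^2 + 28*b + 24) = (b - 7)/(b^2 + 8*b + 12)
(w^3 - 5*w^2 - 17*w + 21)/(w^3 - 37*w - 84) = (w - 1)/(w + 4)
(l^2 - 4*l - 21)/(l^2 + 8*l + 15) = (l - 7)/(l + 5)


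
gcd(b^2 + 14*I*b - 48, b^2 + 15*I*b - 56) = b + 8*I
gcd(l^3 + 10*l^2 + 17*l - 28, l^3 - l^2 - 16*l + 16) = l^2 + 3*l - 4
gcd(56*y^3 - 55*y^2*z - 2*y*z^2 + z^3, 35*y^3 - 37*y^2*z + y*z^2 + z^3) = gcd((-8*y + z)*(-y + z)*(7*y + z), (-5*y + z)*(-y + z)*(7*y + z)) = 7*y^2 - 6*y*z - z^2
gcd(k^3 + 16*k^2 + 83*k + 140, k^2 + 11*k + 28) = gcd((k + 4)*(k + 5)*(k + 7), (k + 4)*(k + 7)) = k^2 + 11*k + 28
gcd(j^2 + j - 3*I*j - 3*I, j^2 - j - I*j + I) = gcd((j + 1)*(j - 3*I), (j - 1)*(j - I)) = 1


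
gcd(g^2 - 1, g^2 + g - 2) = g - 1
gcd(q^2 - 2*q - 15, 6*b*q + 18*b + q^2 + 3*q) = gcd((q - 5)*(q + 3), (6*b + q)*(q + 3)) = q + 3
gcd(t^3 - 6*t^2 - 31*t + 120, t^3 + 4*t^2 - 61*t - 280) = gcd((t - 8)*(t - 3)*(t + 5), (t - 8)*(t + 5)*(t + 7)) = t^2 - 3*t - 40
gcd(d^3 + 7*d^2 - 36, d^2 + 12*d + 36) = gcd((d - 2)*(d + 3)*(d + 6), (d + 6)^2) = d + 6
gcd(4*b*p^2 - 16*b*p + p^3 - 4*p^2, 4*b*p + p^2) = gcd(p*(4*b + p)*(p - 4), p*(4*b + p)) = 4*b*p + p^2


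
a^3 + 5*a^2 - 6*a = a*(a - 1)*(a + 6)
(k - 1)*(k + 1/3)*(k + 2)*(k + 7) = k^4 + 25*k^3/3 + 23*k^2/3 - 37*k/3 - 14/3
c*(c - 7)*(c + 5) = c^3 - 2*c^2 - 35*c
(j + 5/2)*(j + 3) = j^2 + 11*j/2 + 15/2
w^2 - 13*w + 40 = (w - 8)*(w - 5)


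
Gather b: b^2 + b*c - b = b^2 + b*(c - 1)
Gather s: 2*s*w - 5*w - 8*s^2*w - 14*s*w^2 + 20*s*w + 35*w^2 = -8*s^2*w + s*(-14*w^2 + 22*w) + 35*w^2 - 5*w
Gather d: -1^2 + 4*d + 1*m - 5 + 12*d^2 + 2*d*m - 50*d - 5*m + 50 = 12*d^2 + d*(2*m - 46) - 4*m + 44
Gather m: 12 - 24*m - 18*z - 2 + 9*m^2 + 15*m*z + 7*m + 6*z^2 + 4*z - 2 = 9*m^2 + m*(15*z - 17) + 6*z^2 - 14*z + 8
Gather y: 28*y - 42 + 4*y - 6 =32*y - 48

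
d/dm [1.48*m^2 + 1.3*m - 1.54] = 2.96*m + 1.3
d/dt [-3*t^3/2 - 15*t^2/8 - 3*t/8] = -9*t^2/2 - 15*t/4 - 3/8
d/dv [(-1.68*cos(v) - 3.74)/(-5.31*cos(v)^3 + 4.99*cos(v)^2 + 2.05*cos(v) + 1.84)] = (17.8416*cos(v)^3 + 51.195*cos(v)^2 - 37.3252*cos(v) - 4.5758)*sin(v)/(28.1961*cos(v)^6 - 52.9938*cos(v)^5 + 3.1291*cos(v)^4 + 0.918199999999999*cos(v)^3 + 22.5657*cos(v)^2 + 7.544*cos(v) + 3.3856)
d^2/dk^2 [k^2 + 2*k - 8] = 2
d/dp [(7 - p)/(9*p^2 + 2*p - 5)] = 9*(p^2 - 14*p - 1)/(81*p^4 + 36*p^3 - 86*p^2 - 20*p + 25)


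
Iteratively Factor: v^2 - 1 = (v - 1)*(v + 1)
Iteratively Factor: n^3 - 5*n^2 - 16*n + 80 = (n - 4)*(n^2 - n - 20) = (n - 4)*(n + 4)*(n - 5)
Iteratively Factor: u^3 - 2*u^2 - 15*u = (u)*(u^2 - 2*u - 15) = u*(u - 5)*(u + 3)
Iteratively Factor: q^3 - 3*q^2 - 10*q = (q - 5)*(q^2 + 2*q) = (q - 5)*(q + 2)*(q)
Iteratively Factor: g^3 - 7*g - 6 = (g + 2)*(g^2 - 2*g - 3) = (g - 3)*(g + 2)*(g + 1)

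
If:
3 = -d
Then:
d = -3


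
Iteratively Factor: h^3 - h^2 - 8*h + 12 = (h + 3)*(h^2 - 4*h + 4) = (h - 2)*(h + 3)*(h - 2)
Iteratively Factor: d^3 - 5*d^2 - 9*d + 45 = (d - 5)*(d^2 - 9) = (d - 5)*(d - 3)*(d + 3)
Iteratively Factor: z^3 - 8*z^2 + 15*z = (z)*(z^2 - 8*z + 15) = z*(z - 3)*(z - 5)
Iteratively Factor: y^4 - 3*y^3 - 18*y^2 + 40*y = (y - 2)*(y^3 - y^2 - 20*y) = y*(y - 2)*(y^2 - y - 20) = y*(y - 5)*(y - 2)*(y + 4)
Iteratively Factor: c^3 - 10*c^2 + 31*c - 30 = (c - 3)*(c^2 - 7*c + 10) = (c - 3)*(c - 2)*(c - 5)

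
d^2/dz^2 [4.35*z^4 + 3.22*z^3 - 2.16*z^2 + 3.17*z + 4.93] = 52.2*z^2 + 19.32*z - 4.32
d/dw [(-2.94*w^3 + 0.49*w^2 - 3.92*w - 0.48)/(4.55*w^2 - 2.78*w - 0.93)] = (-13.377*w^4 + 16.3464*w^3 + 24.6764*w^2 + 3.4566*w + 2.3112)/(20.7025*w^4 - 25.298*w^3 - 0.734600000000002*w^2 + 5.1708*w + 0.8649)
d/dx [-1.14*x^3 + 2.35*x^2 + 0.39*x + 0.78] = -3.42*x^2 + 4.7*x + 0.39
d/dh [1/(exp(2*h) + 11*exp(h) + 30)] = (-2*exp(h) - 11)*exp(h)/(exp(2*h) + 11*exp(h) + 30)^2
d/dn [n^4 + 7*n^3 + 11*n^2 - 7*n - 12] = 4*n^3 + 21*n^2 + 22*n - 7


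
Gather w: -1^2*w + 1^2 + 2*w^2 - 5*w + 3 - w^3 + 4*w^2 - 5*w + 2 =-w^3 + 6*w^2 - 11*w + 6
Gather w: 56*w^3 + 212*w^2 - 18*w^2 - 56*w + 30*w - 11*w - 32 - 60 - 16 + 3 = 56*w^3 + 194*w^2 - 37*w - 105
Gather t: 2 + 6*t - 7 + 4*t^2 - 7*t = 4*t^2 - t - 5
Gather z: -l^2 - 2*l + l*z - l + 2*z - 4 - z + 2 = -l^2 - 3*l + z*(l + 1) - 2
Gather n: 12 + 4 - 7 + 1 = 10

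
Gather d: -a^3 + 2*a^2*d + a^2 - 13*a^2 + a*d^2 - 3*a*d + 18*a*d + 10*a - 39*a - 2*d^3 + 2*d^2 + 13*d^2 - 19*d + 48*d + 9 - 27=-a^3 - 12*a^2 - 29*a - 2*d^3 + d^2*(a + 15) + d*(2*a^2 + 15*a + 29) - 18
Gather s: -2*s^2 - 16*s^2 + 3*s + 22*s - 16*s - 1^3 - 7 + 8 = -18*s^2 + 9*s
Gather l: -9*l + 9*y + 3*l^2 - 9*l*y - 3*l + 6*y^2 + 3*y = 3*l^2 + l*(-9*y - 12) + 6*y^2 + 12*y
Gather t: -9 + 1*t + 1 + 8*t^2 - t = 8*t^2 - 8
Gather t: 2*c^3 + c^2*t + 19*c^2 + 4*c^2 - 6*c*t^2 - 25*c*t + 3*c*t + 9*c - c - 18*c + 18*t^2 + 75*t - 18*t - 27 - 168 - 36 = 2*c^3 + 23*c^2 - 10*c + t^2*(18 - 6*c) + t*(c^2 - 22*c + 57) - 231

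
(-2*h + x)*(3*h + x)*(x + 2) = -6*h^2*x - 12*h^2 + h*x^2 + 2*h*x + x^3 + 2*x^2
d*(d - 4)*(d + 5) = d^3 + d^2 - 20*d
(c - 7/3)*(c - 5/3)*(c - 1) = c^3 - 5*c^2 + 71*c/9 - 35/9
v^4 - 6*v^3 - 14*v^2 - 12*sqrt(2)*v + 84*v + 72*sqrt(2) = (v - 6)*(v - 3*sqrt(2))*(v + sqrt(2))*(v + 2*sqrt(2))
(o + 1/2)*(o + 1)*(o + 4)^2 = o^4 + 19*o^3/2 + 57*o^2/2 + 28*o + 8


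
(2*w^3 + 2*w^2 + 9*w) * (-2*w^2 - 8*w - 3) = -4*w^5 - 20*w^4 - 40*w^3 - 78*w^2 - 27*w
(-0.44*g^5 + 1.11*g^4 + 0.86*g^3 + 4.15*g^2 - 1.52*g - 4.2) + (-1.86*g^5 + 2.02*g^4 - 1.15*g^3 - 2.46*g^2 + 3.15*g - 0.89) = -2.3*g^5 + 3.13*g^4 - 0.29*g^3 + 1.69*g^2 + 1.63*g - 5.09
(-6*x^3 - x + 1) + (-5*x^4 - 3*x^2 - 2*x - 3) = -5*x^4 - 6*x^3 - 3*x^2 - 3*x - 2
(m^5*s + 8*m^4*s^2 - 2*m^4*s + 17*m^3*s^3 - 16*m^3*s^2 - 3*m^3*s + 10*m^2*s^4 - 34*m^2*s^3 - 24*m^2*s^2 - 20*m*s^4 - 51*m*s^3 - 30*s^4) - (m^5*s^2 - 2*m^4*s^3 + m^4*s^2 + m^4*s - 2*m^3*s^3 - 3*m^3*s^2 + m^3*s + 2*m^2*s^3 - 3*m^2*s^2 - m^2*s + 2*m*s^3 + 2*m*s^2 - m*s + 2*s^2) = -m^5*s^2 + m^5*s + 2*m^4*s^3 + 7*m^4*s^2 - 3*m^4*s + 19*m^3*s^3 - 13*m^3*s^2 - 4*m^3*s + 10*m^2*s^4 - 36*m^2*s^3 - 21*m^2*s^2 + m^2*s - 20*m*s^4 - 53*m*s^3 - 2*m*s^2 + m*s - 30*s^4 - 2*s^2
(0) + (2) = 2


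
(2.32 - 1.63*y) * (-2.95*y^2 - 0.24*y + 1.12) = 4.8085*y^3 - 6.4528*y^2 - 2.3824*y + 2.5984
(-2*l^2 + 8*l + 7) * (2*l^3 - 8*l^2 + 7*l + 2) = -4*l^5 + 32*l^4 - 64*l^3 - 4*l^2 + 65*l + 14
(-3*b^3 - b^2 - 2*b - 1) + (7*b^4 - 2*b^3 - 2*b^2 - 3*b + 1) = 7*b^4 - 5*b^3 - 3*b^2 - 5*b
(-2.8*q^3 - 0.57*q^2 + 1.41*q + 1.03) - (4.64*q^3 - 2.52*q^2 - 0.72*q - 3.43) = -7.44*q^3 + 1.95*q^2 + 2.13*q + 4.46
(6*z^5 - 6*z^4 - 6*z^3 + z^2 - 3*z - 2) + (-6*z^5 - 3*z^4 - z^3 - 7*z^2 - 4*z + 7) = -9*z^4 - 7*z^3 - 6*z^2 - 7*z + 5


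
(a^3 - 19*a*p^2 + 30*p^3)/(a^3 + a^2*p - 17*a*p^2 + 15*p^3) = (-a + 2*p)/(-a + p)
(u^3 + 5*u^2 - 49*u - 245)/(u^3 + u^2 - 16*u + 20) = (u^2 - 49)/(u^2 - 4*u + 4)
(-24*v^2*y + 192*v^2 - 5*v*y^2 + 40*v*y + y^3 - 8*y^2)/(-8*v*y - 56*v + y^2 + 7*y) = (3*v*y - 24*v + y^2 - 8*y)/(y + 7)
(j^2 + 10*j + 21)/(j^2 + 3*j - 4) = (j^2 + 10*j + 21)/(j^2 + 3*j - 4)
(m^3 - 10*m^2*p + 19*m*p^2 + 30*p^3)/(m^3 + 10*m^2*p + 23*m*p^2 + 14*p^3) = (m^2 - 11*m*p + 30*p^2)/(m^2 + 9*m*p + 14*p^2)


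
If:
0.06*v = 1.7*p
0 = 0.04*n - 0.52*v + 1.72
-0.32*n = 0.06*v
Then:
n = -0.61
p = 0.12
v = 3.26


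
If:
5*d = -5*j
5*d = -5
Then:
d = -1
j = 1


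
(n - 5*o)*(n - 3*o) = n^2 - 8*n*o + 15*o^2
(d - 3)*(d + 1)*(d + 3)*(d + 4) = d^4 + 5*d^3 - 5*d^2 - 45*d - 36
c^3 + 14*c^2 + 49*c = c*(c + 7)^2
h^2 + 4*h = h*(h + 4)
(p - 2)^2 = p^2 - 4*p + 4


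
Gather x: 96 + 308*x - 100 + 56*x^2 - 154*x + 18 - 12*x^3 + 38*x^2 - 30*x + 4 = -12*x^3 + 94*x^2 + 124*x + 18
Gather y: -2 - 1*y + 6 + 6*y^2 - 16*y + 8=6*y^2 - 17*y + 12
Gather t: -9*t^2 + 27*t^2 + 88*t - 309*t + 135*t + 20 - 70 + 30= 18*t^2 - 86*t - 20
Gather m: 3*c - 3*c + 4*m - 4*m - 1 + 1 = 0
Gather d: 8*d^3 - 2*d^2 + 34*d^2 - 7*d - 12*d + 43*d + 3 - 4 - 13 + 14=8*d^3 + 32*d^2 + 24*d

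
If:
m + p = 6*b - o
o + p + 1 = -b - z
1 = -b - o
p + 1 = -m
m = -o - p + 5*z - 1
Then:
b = -2/7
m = -8/7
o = -5/7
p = 1/7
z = -1/7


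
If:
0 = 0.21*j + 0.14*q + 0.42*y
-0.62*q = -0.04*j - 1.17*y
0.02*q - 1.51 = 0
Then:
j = -139.92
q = 75.50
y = 44.79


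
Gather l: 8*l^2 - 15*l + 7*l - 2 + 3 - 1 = 8*l^2 - 8*l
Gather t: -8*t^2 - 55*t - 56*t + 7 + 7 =-8*t^2 - 111*t + 14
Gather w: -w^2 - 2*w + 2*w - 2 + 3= 1 - w^2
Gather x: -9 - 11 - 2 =-22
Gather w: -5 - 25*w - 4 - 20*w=-45*w - 9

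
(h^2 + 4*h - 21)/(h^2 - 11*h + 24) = (h + 7)/(h - 8)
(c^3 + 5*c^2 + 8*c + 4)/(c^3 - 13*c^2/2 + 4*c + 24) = 2*(c^3 + 5*c^2 + 8*c + 4)/(2*c^3 - 13*c^2 + 8*c + 48)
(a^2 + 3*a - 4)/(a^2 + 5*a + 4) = (a - 1)/(a + 1)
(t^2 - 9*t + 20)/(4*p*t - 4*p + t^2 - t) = (t^2 - 9*t + 20)/(4*p*t - 4*p + t^2 - t)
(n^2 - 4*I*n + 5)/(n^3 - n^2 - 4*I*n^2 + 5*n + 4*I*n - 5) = 1/(n - 1)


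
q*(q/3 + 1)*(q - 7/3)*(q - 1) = q^4/3 - q^3/9 - 23*q^2/9 + 7*q/3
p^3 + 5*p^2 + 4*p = p*(p + 1)*(p + 4)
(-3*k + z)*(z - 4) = -3*k*z + 12*k + z^2 - 4*z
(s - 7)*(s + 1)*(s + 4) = s^3 - 2*s^2 - 31*s - 28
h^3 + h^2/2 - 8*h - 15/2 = (h - 3)*(h + 1)*(h + 5/2)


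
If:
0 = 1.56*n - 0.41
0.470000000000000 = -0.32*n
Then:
No Solution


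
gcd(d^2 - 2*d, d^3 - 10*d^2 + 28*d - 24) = d - 2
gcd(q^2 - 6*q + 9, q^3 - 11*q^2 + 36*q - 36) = q - 3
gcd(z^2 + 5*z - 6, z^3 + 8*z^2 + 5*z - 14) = z - 1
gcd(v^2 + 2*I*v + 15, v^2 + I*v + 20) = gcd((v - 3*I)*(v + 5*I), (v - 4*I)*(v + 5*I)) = v + 5*I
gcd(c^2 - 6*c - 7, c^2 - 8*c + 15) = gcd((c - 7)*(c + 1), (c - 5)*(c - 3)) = 1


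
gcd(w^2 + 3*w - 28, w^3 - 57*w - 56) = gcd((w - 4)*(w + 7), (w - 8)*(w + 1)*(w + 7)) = w + 7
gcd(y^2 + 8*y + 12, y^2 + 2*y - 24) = y + 6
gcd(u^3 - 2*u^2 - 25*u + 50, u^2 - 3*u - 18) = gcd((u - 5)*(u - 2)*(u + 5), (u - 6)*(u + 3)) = 1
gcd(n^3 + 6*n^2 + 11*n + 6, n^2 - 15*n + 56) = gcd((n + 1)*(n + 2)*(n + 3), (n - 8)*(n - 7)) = 1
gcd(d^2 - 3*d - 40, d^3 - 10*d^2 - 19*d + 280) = d^2 - 3*d - 40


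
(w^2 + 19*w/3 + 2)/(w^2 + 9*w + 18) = (w + 1/3)/(w + 3)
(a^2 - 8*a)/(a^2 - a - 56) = a/(a + 7)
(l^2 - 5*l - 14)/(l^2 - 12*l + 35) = (l + 2)/(l - 5)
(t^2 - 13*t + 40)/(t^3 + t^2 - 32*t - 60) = (t^2 - 13*t + 40)/(t^3 + t^2 - 32*t - 60)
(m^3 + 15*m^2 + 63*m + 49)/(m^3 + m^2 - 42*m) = (m^2 + 8*m + 7)/(m*(m - 6))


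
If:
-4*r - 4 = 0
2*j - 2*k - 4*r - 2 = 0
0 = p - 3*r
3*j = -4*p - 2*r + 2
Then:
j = 16/3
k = 19/3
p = -3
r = -1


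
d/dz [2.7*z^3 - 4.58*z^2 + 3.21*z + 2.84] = 8.1*z^2 - 9.16*z + 3.21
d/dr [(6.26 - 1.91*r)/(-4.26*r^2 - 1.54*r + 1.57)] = (-8.1366*r^2 + 53.3352*r + 6.6417)/(18.1476*r^4 + 13.1208*r^3 - 11.0048*r^2 - 4.8356*r + 2.4649)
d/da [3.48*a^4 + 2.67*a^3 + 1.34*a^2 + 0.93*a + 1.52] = 13.92*a^3 + 8.01*a^2 + 2.68*a + 0.93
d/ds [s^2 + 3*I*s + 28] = 2*s + 3*I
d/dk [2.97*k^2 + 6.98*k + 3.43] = 5.94*k + 6.98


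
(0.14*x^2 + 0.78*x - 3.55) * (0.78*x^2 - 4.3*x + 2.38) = 0.1092*x^4 + 0.00640000000000007*x^3 - 5.7898*x^2 + 17.1214*x - 8.449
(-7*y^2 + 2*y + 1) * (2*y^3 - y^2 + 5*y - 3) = -14*y^5 + 11*y^4 - 35*y^3 + 30*y^2 - y - 3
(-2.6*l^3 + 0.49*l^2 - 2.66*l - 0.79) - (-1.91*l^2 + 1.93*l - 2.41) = -2.6*l^3 + 2.4*l^2 - 4.59*l + 1.62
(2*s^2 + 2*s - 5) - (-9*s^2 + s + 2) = 11*s^2 + s - 7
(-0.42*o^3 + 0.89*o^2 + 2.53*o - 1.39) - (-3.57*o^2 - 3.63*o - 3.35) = -0.42*o^3 + 4.46*o^2 + 6.16*o + 1.96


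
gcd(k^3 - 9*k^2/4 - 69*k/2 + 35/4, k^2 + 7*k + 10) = k + 5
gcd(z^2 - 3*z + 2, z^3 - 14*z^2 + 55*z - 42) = z - 1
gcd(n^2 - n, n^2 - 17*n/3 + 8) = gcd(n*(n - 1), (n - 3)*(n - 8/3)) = 1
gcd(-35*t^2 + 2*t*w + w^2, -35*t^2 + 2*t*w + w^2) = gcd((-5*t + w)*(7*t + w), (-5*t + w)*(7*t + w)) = 35*t^2 - 2*t*w - w^2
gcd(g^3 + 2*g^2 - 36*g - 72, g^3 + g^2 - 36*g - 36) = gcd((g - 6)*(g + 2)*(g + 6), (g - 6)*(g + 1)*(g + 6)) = g^2 - 36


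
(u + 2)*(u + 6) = u^2 + 8*u + 12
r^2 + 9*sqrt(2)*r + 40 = (r + 4*sqrt(2))*(r + 5*sqrt(2))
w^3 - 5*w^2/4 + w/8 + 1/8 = (w - 1)*(w - 1/2)*(w + 1/4)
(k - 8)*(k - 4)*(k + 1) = k^3 - 11*k^2 + 20*k + 32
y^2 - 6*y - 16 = (y - 8)*(y + 2)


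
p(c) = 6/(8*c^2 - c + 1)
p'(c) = 6*(1 - 16*c)/(8*c^2 - c + 1)^2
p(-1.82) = 0.20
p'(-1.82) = 0.21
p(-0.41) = 2.18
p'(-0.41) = 5.98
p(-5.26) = 0.03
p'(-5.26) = 0.01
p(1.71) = 0.26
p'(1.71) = -0.31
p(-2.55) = 0.11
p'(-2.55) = 0.08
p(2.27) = 0.15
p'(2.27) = -0.13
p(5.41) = 0.03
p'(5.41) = -0.01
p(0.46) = 2.69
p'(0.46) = -7.65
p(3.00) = 0.09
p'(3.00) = -0.06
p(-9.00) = 0.01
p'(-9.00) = 0.00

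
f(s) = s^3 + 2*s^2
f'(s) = 3*s^2 + 4*s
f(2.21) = 20.56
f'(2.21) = 23.49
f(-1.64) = 0.97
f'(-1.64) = 1.51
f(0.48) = 0.57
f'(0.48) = 2.61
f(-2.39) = -2.23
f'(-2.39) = 7.58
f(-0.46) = 0.33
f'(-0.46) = -1.21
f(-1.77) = 0.72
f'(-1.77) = 2.32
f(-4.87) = -68.07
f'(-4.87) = 51.67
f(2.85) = 39.39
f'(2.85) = 35.77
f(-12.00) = -1440.00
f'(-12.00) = 384.00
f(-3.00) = -9.00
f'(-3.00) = 15.00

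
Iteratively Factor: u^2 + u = (u + 1)*(u)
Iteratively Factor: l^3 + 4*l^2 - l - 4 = (l - 1)*(l^2 + 5*l + 4) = (l - 1)*(l + 4)*(l + 1)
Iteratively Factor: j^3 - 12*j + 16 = (j - 2)*(j^2 + 2*j - 8) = (j - 2)^2*(j + 4)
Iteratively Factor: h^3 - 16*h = (h + 4)*(h^2 - 4*h) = h*(h + 4)*(h - 4)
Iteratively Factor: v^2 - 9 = (v - 3)*(v + 3)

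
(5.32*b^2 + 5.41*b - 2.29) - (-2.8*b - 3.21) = 5.32*b^2 + 8.21*b + 0.92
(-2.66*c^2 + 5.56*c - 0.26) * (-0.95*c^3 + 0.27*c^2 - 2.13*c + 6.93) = 2.527*c^5 - 6.0002*c^4 + 7.414*c^3 - 30.3468*c^2 + 39.0846*c - 1.8018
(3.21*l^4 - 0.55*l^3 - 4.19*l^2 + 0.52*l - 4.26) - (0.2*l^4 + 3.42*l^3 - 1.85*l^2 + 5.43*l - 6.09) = 3.01*l^4 - 3.97*l^3 - 2.34*l^2 - 4.91*l + 1.83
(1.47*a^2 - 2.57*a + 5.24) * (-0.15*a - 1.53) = -0.2205*a^3 - 1.8636*a^2 + 3.1461*a - 8.0172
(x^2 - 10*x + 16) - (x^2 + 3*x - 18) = 34 - 13*x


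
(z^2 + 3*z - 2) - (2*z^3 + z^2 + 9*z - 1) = -2*z^3 - 6*z - 1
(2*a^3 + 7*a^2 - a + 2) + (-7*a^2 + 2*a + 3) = 2*a^3 + a + 5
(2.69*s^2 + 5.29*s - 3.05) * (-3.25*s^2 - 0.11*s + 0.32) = -8.7425*s^4 - 17.4884*s^3 + 10.1914*s^2 + 2.0283*s - 0.976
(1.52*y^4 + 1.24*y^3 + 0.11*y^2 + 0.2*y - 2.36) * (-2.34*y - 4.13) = -3.5568*y^5 - 9.1792*y^4 - 5.3786*y^3 - 0.9223*y^2 + 4.6964*y + 9.7468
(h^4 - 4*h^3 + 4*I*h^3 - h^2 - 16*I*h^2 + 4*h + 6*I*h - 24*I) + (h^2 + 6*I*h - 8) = h^4 - 4*h^3 + 4*I*h^3 - 16*I*h^2 + 4*h + 12*I*h - 8 - 24*I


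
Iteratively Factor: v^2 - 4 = (v + 2)*(v - 2)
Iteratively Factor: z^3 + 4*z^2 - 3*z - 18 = (z + 3)*(z^2 + z - 6) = (z - 2)*(z + 3)*(z + 3)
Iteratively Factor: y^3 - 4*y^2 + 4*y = (y - 2)*(y^2 - 2*y) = y*(y - 2)*(y - 2)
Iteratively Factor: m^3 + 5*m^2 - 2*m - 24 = (m + 3)*(m^2 + 2*m - 8) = (m - 2)*(m + 3)*(m + 4)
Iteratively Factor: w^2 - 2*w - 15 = (w - 5)*(w + 3)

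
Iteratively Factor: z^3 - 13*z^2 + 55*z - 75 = (z - 3)*(z^2 - 10*z + 25) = (z - 5)*(z - 3)*(z - 5)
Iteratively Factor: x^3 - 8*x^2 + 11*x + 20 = (x - 5)*(x^2 - 3*x - 4) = (x - 5)*(x + 1)*(x - 4)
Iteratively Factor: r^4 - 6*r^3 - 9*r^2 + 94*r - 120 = (r - 3)*(r^3 - 3*r^2 - 18*r + 40) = (r - 5)*(r - 3)*(r^2 + 2*r - 8) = (r - 5)*(r - 3)*(r - 2)*(r + 4)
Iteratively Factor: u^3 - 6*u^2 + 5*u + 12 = (u - 3)*(u^2 - 3*u - 4) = (u - 3)*(u + 1)*(u - 4)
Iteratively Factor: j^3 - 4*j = (j + 2)*(j^2 - 2*j) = j*(j + 2)*(j - 2)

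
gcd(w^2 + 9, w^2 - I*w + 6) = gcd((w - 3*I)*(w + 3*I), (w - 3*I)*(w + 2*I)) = w - 3*I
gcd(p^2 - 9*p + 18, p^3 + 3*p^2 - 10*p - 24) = p - 3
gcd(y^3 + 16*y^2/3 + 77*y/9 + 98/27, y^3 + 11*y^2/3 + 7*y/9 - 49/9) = y^2 + 14*y/3 + 49/9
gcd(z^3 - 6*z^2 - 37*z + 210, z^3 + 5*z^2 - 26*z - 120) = z^2 + z - 30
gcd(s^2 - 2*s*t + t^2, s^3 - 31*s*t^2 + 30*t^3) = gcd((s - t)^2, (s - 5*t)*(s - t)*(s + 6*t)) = s - t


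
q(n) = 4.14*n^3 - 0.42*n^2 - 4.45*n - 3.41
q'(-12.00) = 1794.11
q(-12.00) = -7164.41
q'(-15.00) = 2802.65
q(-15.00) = -14003.66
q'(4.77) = 274.13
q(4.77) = 415.13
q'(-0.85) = 5.24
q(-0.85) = -2.47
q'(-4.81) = 286.94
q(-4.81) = -452.44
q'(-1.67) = 31.59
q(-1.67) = -16.43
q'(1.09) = 9.39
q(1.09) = -3.40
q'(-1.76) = 35.50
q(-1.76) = -19.45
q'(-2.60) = 81.69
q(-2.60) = -67.44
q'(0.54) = -1.28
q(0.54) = -5.28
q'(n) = 12.42*n^2 - 0.84*n - 4.45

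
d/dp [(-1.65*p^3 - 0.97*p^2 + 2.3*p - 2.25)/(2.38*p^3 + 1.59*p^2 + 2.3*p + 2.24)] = (1.77635683940025e-15*p^5 - 0.3149*p^4 - 18.538*p^3 - 0.911000000000001*p^2 + 2.8094*p + 10.327)/(5.6644*p^6 + 7.5684*p^5 + 13.4761*p^4 + 17.9764*p^3 + 12.4132*p^2 + 10.304*p + 5.0176)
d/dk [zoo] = 0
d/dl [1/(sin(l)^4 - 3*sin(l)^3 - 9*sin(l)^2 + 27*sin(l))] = (-4*cos(l) - 3/tan(l) + 9*cos(l)/sin(l)^2)/((sin(l) - 3)^3*(sin(l) + 3)^2)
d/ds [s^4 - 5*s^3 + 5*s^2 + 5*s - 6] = 4*s^3 - 15*s^2 + 10*s + 5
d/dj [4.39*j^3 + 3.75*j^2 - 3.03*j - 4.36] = 13.17*j^2 + 7.5*j - 3.03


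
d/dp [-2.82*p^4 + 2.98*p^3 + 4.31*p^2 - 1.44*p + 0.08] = -11.28*p^3 + 8.94*p^2 + 8.62*p - 1.44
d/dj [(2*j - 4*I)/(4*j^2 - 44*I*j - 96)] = (-j^2 + 4*I*j - 2)/(2*(j^4 - 22*I*j^3 - 169*j^2 + 528*I*j + 576))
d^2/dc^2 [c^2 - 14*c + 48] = 2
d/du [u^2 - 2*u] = 2*u - 2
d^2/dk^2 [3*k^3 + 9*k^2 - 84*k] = 18*k + 18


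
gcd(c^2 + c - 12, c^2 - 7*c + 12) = c - 3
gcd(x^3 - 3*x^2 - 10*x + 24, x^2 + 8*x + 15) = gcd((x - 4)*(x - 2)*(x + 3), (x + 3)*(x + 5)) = x + 3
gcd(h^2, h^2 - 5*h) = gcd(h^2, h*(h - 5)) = h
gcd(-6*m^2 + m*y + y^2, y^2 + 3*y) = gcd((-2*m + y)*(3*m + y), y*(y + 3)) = 1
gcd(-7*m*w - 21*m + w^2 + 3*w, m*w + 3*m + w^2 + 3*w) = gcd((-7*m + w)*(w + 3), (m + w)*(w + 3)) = w + 3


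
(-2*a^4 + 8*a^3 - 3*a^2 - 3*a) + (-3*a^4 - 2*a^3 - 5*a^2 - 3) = -5*a^4 + 6*a^3 - 8*a^2 - 3*a - 3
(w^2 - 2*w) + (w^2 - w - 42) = 2*w^2 - 3*w - 42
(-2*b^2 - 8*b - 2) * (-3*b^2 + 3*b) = 6*b^4 + 18*b^3 - 18*b^2 - 6*b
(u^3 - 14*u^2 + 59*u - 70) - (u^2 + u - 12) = u^3 - 15*u^2 + 58*u - 58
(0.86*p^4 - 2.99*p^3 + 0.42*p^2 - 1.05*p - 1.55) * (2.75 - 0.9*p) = -0.774*p^5 + 5.056*p^4 - 8.6005*p^3 + 2.1*p^2 - 1.4925*p - 4.2625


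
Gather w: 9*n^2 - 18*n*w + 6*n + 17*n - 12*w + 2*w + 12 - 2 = 9*n^2 + 23*n + w*(-18*n - 10) + 10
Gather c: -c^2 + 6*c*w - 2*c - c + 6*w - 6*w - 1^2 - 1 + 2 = -c^2 + c*(6*w - 3)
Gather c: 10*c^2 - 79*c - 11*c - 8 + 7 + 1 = 10*c^2 - 90*c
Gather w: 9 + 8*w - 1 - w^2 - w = -w^2 + 7*w + 8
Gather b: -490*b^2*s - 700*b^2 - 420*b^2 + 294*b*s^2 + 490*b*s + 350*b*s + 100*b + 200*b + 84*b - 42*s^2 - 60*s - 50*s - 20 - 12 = b^2*(-490*s - 1120) + b*(294*s^2 + 840*s + 384) - 42*s^2 - 110*s - 32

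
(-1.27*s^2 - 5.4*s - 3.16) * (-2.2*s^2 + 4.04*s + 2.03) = 2.794*s^4 + 6.7492*s^3 - 17.4421*s^2 - 23.7284*s - 6.4148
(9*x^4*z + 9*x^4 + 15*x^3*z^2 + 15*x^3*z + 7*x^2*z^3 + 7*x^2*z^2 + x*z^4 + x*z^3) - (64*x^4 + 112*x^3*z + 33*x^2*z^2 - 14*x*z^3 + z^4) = 9*x^4*z - 55*x^4 + 15*x^3*z^2 - 97*x^3*z + 7*x^2*z^3 - 26*x^2*z^2 + x*z^4 + 15*x*z^3 - z^4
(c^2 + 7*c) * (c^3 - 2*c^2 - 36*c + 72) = c^5 + 5*c^4 - 50*c^3 - 180*c^2 + 504*c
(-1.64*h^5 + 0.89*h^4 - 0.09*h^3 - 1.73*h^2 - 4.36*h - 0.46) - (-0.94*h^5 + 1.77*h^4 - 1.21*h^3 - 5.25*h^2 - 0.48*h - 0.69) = -0.7*h^5 - 0.88*h^4 + 1.12*h^3 + 3.52*h^2 - 3.88*h + 0.23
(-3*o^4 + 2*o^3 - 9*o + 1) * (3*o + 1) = -9*o^5 + 3*o^4 + 2*o^3 - 27*o^2 - 6*o + 1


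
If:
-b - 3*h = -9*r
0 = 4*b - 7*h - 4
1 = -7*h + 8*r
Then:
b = 93/100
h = -1/25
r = 9/100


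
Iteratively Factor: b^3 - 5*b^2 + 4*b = (b)*(b^2 - 5*b + 4) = b*(b - 4)*(b - 1)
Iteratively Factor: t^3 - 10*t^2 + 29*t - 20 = (t - 1)*(t^2 - 9*t + 20) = (t - 5)*(t - 1)*(t - 4)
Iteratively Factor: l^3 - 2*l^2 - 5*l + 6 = (l + 2)*(l^2 - 4*l + 3) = (l - 1)*(l + 2)*(l - 3)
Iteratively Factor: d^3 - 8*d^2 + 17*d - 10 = (d - 2)*(d^2 - 6*d + 5) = (d - 2)*(d - 1)*(d - 5)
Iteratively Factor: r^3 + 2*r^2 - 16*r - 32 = (r + 4)*(r^2 - 2*r - 8) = (r - 4)*(r + 4)*(r + 2)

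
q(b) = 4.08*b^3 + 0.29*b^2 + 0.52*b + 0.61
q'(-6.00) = 437.68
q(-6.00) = -873.35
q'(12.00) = 1770.04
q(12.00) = 7098.85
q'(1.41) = 25.67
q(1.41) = 13.36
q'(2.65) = 88.01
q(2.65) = 79.95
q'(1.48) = 28.19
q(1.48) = 15.24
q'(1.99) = 50.15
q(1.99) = 34.95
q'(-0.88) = 9.49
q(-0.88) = -2.40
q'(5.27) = 343.52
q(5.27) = 608.57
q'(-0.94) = 10.79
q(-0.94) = -3.01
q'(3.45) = 148.21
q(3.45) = 173.40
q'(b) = 12.24*b^2 + 0.58*b + 0.52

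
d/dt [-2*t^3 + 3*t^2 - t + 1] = -6*t^2 + 6*t - 1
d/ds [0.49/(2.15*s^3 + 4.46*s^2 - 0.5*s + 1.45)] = (-3.1605*s^2 - 4.3708*s + 0.245)/(2.15*s^3 + 4.46*s^2 - 0.5*s + 1.45)^2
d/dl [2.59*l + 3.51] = 2.59000000000000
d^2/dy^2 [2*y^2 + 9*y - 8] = 4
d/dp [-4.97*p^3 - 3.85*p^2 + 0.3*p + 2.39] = -14.91*p^2 - 7.7*p + 0.3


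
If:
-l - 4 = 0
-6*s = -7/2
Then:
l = -4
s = 7/12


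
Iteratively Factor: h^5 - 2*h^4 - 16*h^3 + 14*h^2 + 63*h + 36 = (h + 1)*(h^4 - 3*h^3 - 13*h^2 + 27*h + 36) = (h + 1)*(h + 3)*(h^3 - 6*h^2 + 5*h + 12) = (h + 1)^2*(h + 3)*(h^2 - 7*h + 12) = (h - 4)*(h + 1)^2*(h + 3)*(h - 3)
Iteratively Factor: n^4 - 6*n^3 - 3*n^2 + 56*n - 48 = (n - 4)*(n^3 - 2*n^2 - 11*n + 12) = (n - 4)*(n - 1)*(n^2 - n - 12) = (n - 4)*(n - 1)*(n + 3)*(n - 4)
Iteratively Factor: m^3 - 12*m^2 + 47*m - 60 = (m - 4)*(m^2 - 8*m + 15) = (m - 4)*(m - 3)*(m - 5)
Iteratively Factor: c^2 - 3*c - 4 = (c - 4)*(c + 1)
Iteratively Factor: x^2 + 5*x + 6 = (x + 2)*(x + 3)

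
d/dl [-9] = 0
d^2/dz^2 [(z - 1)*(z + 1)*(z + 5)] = 6*z + 10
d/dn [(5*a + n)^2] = 10*a + 2*n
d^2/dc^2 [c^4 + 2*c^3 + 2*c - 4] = 12*c*(c + 1)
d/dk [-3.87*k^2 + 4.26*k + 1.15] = 4.26 - 7.74*k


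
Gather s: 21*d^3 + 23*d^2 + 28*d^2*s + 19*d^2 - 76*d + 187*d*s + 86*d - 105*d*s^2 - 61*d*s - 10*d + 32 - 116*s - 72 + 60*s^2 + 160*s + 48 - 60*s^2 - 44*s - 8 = 21*d^3 + 42*d^2 - 105*d*s^2 + s*(28*d^2 + 126*d)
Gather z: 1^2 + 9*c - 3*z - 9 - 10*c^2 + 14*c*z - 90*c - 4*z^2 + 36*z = -10*c^2 - 81*c - 4*z^2 + z*(14*c + 33) - 8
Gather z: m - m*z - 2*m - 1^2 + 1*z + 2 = -m + z*(1 - m) + 1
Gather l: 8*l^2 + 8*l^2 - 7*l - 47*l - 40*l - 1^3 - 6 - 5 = 16*l^2 - 94*l - 12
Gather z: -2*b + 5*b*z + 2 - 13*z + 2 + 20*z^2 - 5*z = -2*b + 20*z^2 + z*(5*b - 18) + 4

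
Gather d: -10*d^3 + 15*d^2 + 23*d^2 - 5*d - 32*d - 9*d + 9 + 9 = -10*d^3 + 38*d^2 - 46*d + 18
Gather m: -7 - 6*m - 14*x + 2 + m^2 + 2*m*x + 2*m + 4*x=m^2 + m*(2*x - 4) - 10*x - 5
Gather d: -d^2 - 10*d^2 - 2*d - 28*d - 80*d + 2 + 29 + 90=-11*d^2 - 110*d + 121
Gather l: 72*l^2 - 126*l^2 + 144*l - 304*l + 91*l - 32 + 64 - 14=-54*l^2 - 69*l + 18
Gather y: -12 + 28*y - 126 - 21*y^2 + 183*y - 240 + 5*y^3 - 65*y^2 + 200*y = 5*y^3 - 86*y^2 + 411*y - 378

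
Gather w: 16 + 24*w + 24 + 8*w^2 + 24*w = 8*w^2 + 48*w + 40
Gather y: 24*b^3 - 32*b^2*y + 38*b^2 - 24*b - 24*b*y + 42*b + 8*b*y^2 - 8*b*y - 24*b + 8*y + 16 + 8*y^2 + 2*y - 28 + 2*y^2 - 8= 24*b^3 + 38*b^2 - 6*b + y^2*(8*b + 10) + y*(-32*b^2 - 32*b + 10) - 20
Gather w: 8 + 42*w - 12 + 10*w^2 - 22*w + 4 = 10*w^2 + 20*w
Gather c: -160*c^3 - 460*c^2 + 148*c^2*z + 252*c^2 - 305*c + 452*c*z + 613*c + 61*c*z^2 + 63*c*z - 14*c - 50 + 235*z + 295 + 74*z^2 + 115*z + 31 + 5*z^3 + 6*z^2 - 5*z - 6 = -160*c^3 + c^2*(148*z - 208) + c*(61*z^2 + 515*z + 294) + 5*z^3 + 80*z^2 + 345*z + 270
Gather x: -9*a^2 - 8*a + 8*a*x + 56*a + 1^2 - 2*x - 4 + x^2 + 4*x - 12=-9*a^2 + 48*a + x^2 + x*(8*a + 2) - 15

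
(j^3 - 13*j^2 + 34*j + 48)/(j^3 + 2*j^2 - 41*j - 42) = (j - 8)/(j + 7)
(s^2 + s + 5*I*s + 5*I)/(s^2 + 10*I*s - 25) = (s + 1)/(s + 5*I)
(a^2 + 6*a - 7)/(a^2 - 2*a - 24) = (-a^2 - 6*a + 7)/(-a^2 + 2*a + 24)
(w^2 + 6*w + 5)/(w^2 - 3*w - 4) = (w + 5)/(w - 4)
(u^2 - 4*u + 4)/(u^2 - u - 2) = (u - 2)/(u + 1)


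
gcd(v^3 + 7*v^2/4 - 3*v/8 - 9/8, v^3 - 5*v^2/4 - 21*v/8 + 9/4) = v^2 + 3*v/4 - 9/8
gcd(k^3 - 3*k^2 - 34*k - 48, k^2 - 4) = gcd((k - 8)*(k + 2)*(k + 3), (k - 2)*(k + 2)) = k + 2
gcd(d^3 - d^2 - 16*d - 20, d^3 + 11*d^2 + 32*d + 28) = d^2 + 4*d + 4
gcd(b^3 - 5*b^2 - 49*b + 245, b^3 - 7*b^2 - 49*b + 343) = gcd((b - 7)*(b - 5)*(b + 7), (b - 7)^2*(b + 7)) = b^2 - 49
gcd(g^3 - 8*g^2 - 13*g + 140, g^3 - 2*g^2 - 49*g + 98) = g - 7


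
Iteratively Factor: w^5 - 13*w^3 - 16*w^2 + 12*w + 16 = (w + 2)*(w^4 - 2*w^3 - 9*w^2 + 2*w + 8) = (w - 4)*(w + 2)*(w^3 + 2*w^2 - w - 2) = (w - 4)*(w + 2)^2*(w^2 - 1) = (w - 4)*(w - 1)*(w + 2)^2*(w + 1)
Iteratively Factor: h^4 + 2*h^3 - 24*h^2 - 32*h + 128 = (h + 4)*(h^3 - 2*h^2 - 16*h + 32) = (h - 4)*(h + 4)*(h^2 + 2*h - 8) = (h - 4)*(h + 4)^2*(h - 2)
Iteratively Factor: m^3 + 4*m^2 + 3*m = (m + 1)*(m^2 + 3*m) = (m + 1)*(m + 3)*(m)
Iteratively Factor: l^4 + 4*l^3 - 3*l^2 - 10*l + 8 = (l + 2)*(l^3 + 2*l^2 - 7*l + 4) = (l + 2)*(l + 4)*(l^2 - 2*l + 1) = (l - 1)*(l + 2)*(l + 4)*(l - 1)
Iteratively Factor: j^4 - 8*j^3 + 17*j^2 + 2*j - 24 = (j + 1)*(j^3 - 9*j^2 + 26*j - 24) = (j - 2)*(j + 1)*(j^2 - 7*j + 12) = (j - 3)*(j - 2)*(j + 1)*(j - 4)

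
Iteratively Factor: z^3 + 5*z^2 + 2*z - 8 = (z + 4)*(z^2 + z - 2) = (z + 2)*(z + 4)*(z - 1)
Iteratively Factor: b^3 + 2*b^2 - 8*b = (b)*(b^2 + 2*b - 8) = b*(b - 2)*(b + 4)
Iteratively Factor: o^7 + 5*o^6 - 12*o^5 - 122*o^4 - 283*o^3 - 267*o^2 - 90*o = (o - 5)*(o^6 + 10*o^5 + 38*o^4 + 68*o^3 + 57*o^2 + 18*o) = (o - 5)*(o + 1)*(o^5 + 9*o^4 + 29*o^3 + 39*o^2 + 18*o) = (o - 5)*(o + 1)^2*(o^4 + 8*o^3 + 21*o^2 + 18*o) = (o - 5)*(o + 1)^2*(o + 2)*(o^3 + 6*o^2 + 9*o) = (o - 5)*(o + 1)^2*(o + 2)*(o + 3)*(o^2 + 3*o) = o*(o - 5)*(o + 1)^2*(o + 2)*(o + 3)*(o + 3)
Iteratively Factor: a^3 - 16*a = (a - 4)*(a^2 + 4*a) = (a - 4)*(a + 4)*(a)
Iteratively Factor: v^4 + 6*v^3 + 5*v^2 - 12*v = (v)*(v^3 + 6*v^2 + 5*v - 12) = v*(v - 1)*(v^2 + 7*v + 12) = v*(v - 1)*(v + 4)*(v + 3)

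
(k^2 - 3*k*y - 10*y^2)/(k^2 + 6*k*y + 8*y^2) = (k - 5*y)/(k + 4*y)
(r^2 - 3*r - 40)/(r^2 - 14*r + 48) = (r + 5)/(r - 6)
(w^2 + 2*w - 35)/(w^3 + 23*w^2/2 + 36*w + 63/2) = 2*(w - 5)/(2*w^2 + 9*w + 9)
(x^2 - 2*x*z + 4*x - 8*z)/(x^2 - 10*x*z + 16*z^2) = (x + 4)/(x - 8*z)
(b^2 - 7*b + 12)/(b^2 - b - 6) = (b - 4)/(b + 2)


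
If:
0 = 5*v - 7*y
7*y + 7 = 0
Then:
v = -7/5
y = -1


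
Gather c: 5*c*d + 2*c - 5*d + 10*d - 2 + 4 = c*(5*d + 2) + 5*d + 2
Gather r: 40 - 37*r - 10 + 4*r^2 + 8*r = 4*r^2 - 29*r + 30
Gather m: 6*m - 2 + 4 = 6*m + 2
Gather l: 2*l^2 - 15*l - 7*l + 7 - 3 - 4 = 2*l^2 - 22*l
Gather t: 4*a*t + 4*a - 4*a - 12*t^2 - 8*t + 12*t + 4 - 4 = -12*t^2 + t*(4*a + 4)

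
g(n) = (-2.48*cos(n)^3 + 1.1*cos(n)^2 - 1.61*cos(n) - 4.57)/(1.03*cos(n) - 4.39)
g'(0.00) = 0.00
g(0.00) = 2.25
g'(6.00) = 0.70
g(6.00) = 2.15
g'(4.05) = 0.99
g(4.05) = 0.51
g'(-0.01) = 0.03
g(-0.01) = 2.25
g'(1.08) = -0.82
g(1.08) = 1.37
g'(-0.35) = 0.83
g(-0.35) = 2.09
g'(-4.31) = -0.84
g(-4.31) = 0.76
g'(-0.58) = 1.07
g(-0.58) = 1.87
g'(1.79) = -0.71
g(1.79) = 0.90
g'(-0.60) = 1.08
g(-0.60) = 1.85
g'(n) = (7.44*sin(n)*cos(n)^2 - 2.2*sin(n)*cos(n) + 1.61*sin(n))/(1.03*cos(n) - 4.39) + 1.03*(-2.48*cos(n)^3 + 1.1*cos(n)^2 - 1.61*cos(n) - 4.57)*sin(n)/(1.03*cos(n) - 4.39)^2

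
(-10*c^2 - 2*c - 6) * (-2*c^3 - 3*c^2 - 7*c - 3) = 20*c^5 + 34*c^4 + 88*c^3 + 62*c^2 + 48*c + 18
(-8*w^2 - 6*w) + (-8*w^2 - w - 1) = -16*w^2 - 7*w - 1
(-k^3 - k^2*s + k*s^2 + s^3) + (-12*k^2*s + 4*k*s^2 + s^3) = -k^3 - 13*k^2*s + 5*k*s^2 + 2*s^3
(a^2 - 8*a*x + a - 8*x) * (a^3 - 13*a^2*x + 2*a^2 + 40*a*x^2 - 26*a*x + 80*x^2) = a^5 - 21*a^4*x + 3*a^4 + 144*a^3*x^2 - 63*a^3*x + 2*a^3 - 320*a^2*x^3 + 432*a^2*x^2 - 42*a^2*x - 960*a*x^3 + 288*a*x^2 - 640*x^3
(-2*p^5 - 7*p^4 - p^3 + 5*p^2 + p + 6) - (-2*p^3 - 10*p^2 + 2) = -2*p^5 - 7*p^4 + p^3 + 15*p^2 + p + 4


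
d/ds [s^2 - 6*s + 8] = 2*s - 6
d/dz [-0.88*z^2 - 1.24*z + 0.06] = -1.76*z - 1.24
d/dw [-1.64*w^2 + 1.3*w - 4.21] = 1.3 - 3.28*w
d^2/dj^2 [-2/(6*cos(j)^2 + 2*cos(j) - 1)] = 4*(72*sin(j)^4 - 50*sin(j)^2 - 43*cos(j)/2 + 9*cos(3*j)/2 - 32)/(-6*sin(j)^2 + 2*cos(j) + 5)^3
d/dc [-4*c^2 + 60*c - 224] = 60 - 8*c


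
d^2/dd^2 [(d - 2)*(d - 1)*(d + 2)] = 6*d - 2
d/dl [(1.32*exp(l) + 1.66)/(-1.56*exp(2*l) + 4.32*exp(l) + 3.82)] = (2.0592*exp(2*l) + 5.1792*exp(l) - 2.1288)*exp(l)/(2.4336*exp(4*l) - 13.4784*exp(3*l) + 6.744*exp(2*l) + 33.0048*exp(l) + 14.5924)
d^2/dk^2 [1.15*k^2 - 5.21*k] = 2.30000000000000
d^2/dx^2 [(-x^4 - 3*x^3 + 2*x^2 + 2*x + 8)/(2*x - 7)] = 2*(-12*x^4 + 100*x^3 - 168*x^2 - 441*x + 158)/(8*x^3 - 84*x^2 + 294*x - 343)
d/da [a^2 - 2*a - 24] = 2*a - 2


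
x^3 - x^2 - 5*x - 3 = (x - 3)*(x + 1)^2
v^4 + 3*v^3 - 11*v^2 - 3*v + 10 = (v - 2)*(v - 1)*(v + 1)*(v + 5)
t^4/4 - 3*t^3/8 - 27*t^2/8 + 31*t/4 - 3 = (t/4 + 1)*(t - 3)*(t - 2)*(t - 1/2)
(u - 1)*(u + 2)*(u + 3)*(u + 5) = u^4 + 9*u^3 + 21*u^2 - u - 30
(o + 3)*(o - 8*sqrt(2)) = o^2 - 8*sqrt(2)*o + 3*o - 24*sqrt(2)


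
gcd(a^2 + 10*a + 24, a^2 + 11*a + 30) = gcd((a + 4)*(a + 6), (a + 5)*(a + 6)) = a + 6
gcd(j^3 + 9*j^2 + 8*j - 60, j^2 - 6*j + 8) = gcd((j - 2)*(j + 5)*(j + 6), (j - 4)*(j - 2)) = j - 2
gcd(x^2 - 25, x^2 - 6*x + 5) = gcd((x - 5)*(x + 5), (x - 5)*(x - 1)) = x - 5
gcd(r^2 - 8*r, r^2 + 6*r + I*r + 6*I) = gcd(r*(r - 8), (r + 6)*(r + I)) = 1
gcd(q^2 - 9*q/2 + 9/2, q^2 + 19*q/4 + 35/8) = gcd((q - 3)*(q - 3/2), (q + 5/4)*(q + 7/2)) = 1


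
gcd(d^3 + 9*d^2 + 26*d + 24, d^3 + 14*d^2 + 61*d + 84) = d^2 + 7*d + 12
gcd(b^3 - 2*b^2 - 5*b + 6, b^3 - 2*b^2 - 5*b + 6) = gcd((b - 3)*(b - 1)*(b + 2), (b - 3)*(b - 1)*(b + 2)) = b^3 - 2*b^2 - 5*b + 6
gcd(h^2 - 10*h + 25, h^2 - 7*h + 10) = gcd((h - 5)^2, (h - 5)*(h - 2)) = h - 5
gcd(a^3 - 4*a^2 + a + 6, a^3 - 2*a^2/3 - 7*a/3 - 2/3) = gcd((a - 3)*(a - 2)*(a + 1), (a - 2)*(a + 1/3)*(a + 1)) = a^2 - a - 2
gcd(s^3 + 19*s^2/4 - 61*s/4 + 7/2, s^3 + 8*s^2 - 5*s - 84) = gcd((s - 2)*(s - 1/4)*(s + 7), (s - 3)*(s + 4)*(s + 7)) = s + 7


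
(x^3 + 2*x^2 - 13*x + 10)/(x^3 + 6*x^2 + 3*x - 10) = (x - 2)/(x + 2)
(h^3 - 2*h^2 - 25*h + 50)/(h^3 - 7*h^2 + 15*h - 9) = (h^3 - 2*h^2 - 25*h + 50)/(h^3 - 7*h^2 + 15*h - 9)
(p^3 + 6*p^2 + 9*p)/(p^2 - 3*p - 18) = p*(p + 3)/(p - 6)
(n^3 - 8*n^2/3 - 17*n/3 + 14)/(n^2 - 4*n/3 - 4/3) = (3*n^2 - 2*n - 21)/(3*n + 2)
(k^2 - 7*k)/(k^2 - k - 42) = k/(k + 6)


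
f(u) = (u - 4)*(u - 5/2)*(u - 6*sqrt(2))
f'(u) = (u - 4)*(u - 5/2) + (u - 4)*(u - 6*sqrt(2)) + (u - 5/2)*(u - 6*sqrt(2))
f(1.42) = -19.69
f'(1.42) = 28.65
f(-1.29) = -195.99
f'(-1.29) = 108.81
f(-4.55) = -785.73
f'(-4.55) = 263.63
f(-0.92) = -158.26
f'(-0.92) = 95.27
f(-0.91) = -157.31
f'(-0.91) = 94.91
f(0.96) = -35.23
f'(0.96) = 39.15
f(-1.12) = -178.03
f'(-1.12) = 102.48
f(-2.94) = -431.35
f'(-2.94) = 179.20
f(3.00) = 2.74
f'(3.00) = 2.24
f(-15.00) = -7808.86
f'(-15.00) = 1189.71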